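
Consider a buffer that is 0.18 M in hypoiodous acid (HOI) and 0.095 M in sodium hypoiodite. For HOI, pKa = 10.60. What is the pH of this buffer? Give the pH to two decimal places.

pH = 10.32

Using pH = pKa + log([base]/[acid]) with [base]/[acid] = 0.095/0.18:
pH = 10.60 + (-0.278) = 10.32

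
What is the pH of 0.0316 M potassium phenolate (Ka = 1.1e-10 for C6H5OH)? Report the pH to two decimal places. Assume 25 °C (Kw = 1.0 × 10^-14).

pH = 11.22

C6H5O- is the conjugate base of the weak acid C6H5OH.
Kb = Kw/Ka = 1.0×10^-14 / 1.1 × 10^-10 = 9.09 × 10^-5
From the ICE table, Kb = x²/(0.0316 − x) = 9.09 × 10^-5.
x is not negligible relative to C₀; solve x² + 9.09e-05·x − 2.87e-06 = 0.
x = (−Kb + √(Kb² + 4·Kb·C₀))/2 = 1.65 × 10^-3 M
pOH = 2.78, so pH = 14.00 − pOH = 11.22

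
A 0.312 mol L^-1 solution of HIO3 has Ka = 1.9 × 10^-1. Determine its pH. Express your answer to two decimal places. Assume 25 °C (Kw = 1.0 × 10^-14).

pH = 0.78

HIO3 ⇌ IO3- + H+
Ka = [H+]²/(0.312 − [H+]) = 1.9 × 10^-1
The 5% rule fails; solving [H+]² + Ka·[H+] − Ka·C₀ = 0 exactly:
[H+] = (−Ka + √(Ka² + 4·Ka·C₀))/2 = 1.66 × 10^-1 M
pH = −log[H+] = −log(1.66 × 10^-1) = 0.78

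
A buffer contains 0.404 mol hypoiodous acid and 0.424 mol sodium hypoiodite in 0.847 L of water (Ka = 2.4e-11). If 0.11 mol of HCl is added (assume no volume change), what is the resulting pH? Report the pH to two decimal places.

pH = 10.41

Added H+ converts OI- to HOI: HOI → 0.514 mol, OI- → 0.314 mol.
pKa = −log(2.4 × 10^-11) = 10.620
pH = pKa + log(n_OI-/n_HOI) = 10.620 + log(0.314/0.514) = 10.620 + (-0.214)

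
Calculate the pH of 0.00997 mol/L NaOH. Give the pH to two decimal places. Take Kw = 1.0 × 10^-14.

pH = 12.00

NaOH is a strong base; [OH-] = 0.00997 M.
pOH = -log(0.00997) = 2.00
pH = 14.00 - 2.00 = 12.00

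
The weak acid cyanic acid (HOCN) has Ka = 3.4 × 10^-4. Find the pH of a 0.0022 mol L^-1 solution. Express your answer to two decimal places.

pH = 3.15

HOCN ⇌ OCN- + H+
From the ICE table, Ka = x²/(0.0022 − x) = 3.4 × 10^-4.
Here C₀/Ka ≈ 6.47, so the small-x approximation fails. Use the quadratic:
x = (−Ka + √(Ka² + 4·Ka·C₀))/2 = 7.11 × 10^-4 M
pH = −log(7.11 × 10^-4) = 3.15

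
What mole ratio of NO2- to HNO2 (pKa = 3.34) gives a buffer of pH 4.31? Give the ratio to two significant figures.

pH = pKa + log(r) ⇒ log(r) = 4.31 − 3.34 = +0.97
r = [NO2-]/[HNO2] = 10^(+0.97) = 9.33

ratio = 9.3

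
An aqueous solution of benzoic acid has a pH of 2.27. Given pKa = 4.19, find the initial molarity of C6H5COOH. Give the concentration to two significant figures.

C₀ = 4.5 × 10^-1 M

[H+] = 10^(-2.27) = 5.37 × 10^-3 M = x
Ka = 10^(−4.19) = 6.46 × 10^-5
Ka = x²/(C₀ − x) ⇒ C₀ = x + x²/Ka
C₀ = 5.37 × 10^-3 + (5.37 × 10^-3)²/(6.46 × 10^-5) = 4.52 × 10^-1 M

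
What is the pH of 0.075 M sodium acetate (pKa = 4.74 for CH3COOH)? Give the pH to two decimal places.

CH3COO- is the conjugate base of the weak acid CH3COOH.
Ka = 10^(−4.74) = 1.82 × 10^-5
Kb = Kw/Ka = 1.0×10^-14 / 1.82 × 10^-5 = 5.49 × 10^-10
From the ICE table, Kb = [OH-]²/(0.075 − [OH-]) = 5.49 × 10^-10.
Since Kb ≪ C₀, [OH-] ≈ √(Kb·C₀) = 6.42 × 10^-6 M.
([OH-]/C₀ = 0.0086% < 5%, so the approximation holds.)
pOH = 5.19, so pH = 14.00 − pOH = 8.81

pH = 8.81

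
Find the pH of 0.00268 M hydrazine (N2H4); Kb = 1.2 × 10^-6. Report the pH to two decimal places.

N2H4 + H2O ⇌ N2H5+ + OH-
Kb = x²/(0.00268 − x) = 1.2 × 10^-6
Since Kb ≪ C₀, x ≈ √(Kb·C₀) = 5.67 × 10^-5 M.
Check: 2.1% ionized — well under 5%, approximation valid.
pOH = −log(5.67 × 10^-5) = 4.25; pH = 14.00 − 4.25 = 9.75

pH = 9.75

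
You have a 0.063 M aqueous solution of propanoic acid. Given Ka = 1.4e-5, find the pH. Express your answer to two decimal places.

CH3CH2COOH ⇌ CH3CH2COO- + H+
From the ICE table, Ka = [H+]²/(0.063 − [H+]) = 1.4 × 10^-5.
Since Ka ≪ C₀, [H+] ≈ √(Ka·C₀) = 9.39 × 10^-4 M.
Check: 1.5% ionized — well under 5%, approximation valid.
pH = −log(9.39 × 10^-4) = 3.03

pH = 3.03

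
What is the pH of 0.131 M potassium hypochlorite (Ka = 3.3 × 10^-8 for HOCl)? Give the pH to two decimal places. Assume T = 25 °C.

OCl- is the conjugate base of the weak acid HOCl.
Kb = Kw/Ka = 1.0×10^-14 / 3.3 × 10^-8 = 3.03 × 10^-7
From the ICE table, Kb = [OH-]²/(0.131 − [OH-]) = 3.03 × 10^-7.
Since Kb ≪ C₀, [OH-] ≈ √(Kb·C₀) = 1.99 × 10^-4 M.
Check: 0.15% ionized — well under 5%, approximation valid.
pOH = −log(1.99 × 10^-4) = 3.70; pH = 14.00 − 3.70 = 10.30

pH = 10.30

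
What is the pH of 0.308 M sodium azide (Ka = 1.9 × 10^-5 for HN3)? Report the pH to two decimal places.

N3- is the conjugate base of the weak acid HN3.
Kb = Kw/Ka = 1.0×10^-14 / 1.9 × 10^-5 = 5.26 × 10^-10
From the ICE table, Kb = x²/(0.308 − x) = 5.26 × 10^-10.
Assume x ≪ 0.308: x ≈ √(5.26 × 10^-10 × 0.308) = 1.27 × 10^-5 M
Check: 0.0041% ionized — well under 5%, approximation valid.
pOH = 4.90, so pH = 14.00 − pOH = 9.10

pH = 9.10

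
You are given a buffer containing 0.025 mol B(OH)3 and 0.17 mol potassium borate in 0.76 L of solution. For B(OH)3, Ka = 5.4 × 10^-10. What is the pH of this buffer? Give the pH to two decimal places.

pKa = −log(5.4 × 10^-10) = 9.268
Henderson–Hasselbalch: pH = pKa + log([B(OH)4-]/[B(OH)3]) = 9.268 + log(0.17/0.025)
pH = 9.268 + (+0.833) = 10.10

pH = 10.10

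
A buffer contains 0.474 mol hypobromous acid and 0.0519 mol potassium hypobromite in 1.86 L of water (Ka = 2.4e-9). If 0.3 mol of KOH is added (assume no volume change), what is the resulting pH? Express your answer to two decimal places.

After neutralization: n(HOBr) = 0.174 mol, n(OBr-) = 0.352 mol.
pKa = −log(2.4 × 10^-9) = 8.620
pH = pKa + log([A⁻]/[HA]) = 8.620 + log(0.352/0.174) = 8.620 +0.306

pH = 8.93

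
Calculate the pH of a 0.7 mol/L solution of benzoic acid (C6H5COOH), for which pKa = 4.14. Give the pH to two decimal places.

pH = 2.15

C6H5COOH ⇌ C6H5COO- + H+
Ka = 10^(−4.14) = 7.24 × 10^-5
Ka = [H+]²/(0.7 − [H+]) = 7.24 × 10^-5
Neglecting [H+] in the denominator: [H+] = √(7.24 × 10^-5 × 0.7) = 7.12 × 10^-3 M
pH = −log[H+] = −log(7.12 × 10^-3) = 2.15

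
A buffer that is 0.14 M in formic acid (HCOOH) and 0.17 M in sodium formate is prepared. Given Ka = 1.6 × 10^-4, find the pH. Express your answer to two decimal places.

pH = 3.88

pKa = −log(1.6 × 10^-4) = 3.796
Henderson–Hasselbalch: pH = pKa + log([HCOO-]/[HCOOH]) = 3.796 + log(0.17/0.14)
pH = 3.796 + (+0.084) = 3.88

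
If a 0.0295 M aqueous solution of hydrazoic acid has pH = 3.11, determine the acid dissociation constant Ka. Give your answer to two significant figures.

Ka = 2.1 × 10^-5

[H+] = 10^(-3.11) = 7.76 × 10^-4 M
At equilibrium [HA] = 0.0295 − 7.76 × 10^-4 = 2.87 × 10^-2 M
Ka = [H+][A-]/[HA] = (7.76 × 10^-4)² / 2.87 × 10^-2 = 2.1 × 10^-5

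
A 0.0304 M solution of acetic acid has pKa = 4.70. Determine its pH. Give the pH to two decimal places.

pH = 3.11

CH3COOH ⇌ CH3COO- + H+
Ka = 10^(−4.70) = 2.00 × 10^-5
From the ICE table, Ka = [H+]²/(0.0304 − [H+]) = 2.00 × 10^-5.
Assume [H+] ≪ 0.0304: [H+] ≈ √(2.00 × 10^-5 × 0.0304) = 7.80 × 10^-4 M
pH = −log(7.80 × 10^-4) = 3.11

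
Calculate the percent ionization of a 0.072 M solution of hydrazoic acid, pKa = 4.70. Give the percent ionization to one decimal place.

1.7%

HN3 ⇌ N3- + H+; let x = [H+] at equilibrium.
Ka = 10^(−4.70) = 2.00 × 10^-5
x ≈ √(Ka·C₀) = √(2.00 × 10^-5 × 0.072) = 1.20 × 10^-3 M
% ionization = x/C₀ × 100% = 1.20 × 10^-3/0.072 × 100% = 1.7%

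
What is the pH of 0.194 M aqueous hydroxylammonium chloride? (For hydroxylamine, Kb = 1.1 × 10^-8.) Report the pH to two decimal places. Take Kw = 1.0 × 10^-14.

NH3OH+ is the conjugate acid of the weak base NH2OH.
Ka = Kw/Kb = 1.0×10^-14 / 1.1 × 10^-8 = 9.09 × 10^-7
Ka = [H+]²/(0.194 − [H+]) = 9.09 × 10^-7
Assume [H+] ≪ 0.194: [H+] ≈ √(9.09 × 10^-7 × 0.194) = 4.20 × 10^-4 M
([H+]/C₀ = 0.22% < 5%, so the approximation holds.)
pH = −log[H+] = −log(4.20 × 10^-4) = 3.38

pH = 3.38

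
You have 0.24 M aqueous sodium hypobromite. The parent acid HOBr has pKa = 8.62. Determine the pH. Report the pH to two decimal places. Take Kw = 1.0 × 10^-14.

OBr- is the conjugate base of the weak acid HOBr.
Ka = 10^(−8.62) = 2.40 × 10^-9
Kb = Kw/Ka = 1.0×10^-14 / 2.40 × 10^-9 = 4.17 × 10^-6
Let x = [OH-] at equilibrium. Kb = x²/(0.24 − x).
Assume x ≪ 0.24: x ≈ √(4.17 × 10^-6 × 0.24) = 1.00 × 10^-3 M
Check: 0.42% ionized — well under 5%, approximation valid.
pOH = −log(1.00 × 10^-3) = 3.00; pH = 14.00 − 3.00 = 11.00

pH = 11.00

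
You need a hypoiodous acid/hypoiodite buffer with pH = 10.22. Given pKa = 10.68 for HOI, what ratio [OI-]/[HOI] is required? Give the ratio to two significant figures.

pH = pKa + log(r) ⇒ log(r) = 10.22 − 10.68 = -0.46
r = [OI-]/[HOI] = 10^(-0.46) = 0.347

ratio = 0.35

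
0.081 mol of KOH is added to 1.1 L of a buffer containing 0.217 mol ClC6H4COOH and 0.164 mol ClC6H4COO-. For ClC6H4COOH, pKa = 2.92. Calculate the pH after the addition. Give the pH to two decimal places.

pH = 3.18

OH- converts ClC6H4COOH to ClC6H4COO-: ClC6H4COOH → 0.136 mol, ClC6H4COO- → 0.245 mol.
pH = pKa + log([A⁻]/[HA]) = 2.92 + log(0.245/0.136) = 2.92 +0.256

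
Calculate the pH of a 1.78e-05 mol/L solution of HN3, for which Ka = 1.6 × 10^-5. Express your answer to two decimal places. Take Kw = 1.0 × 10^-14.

pH = 4.97

HN3 ⇌ N3- + H+
From the ICE table, Ka = [H+]²/(1.78e-05 − [H+]) = 1.6 × 10^-5.
Here C₀/Ka ≈ 1.11, so the small-[H+] approximation fails. Use the quadratic:
[H+] = (−Ka + √(Ka² + 4·Ka·C₀))/2 = 1.07 × 10^-5 M
pH = −log(1.07 × 10^-5) = 4.97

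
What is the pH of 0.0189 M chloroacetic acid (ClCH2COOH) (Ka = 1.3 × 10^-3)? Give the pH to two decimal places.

pH = 2.36

ClCH2COOH ⇌ ClCH2COO- + H+
Ka = x²/(0.0189 − x) = 1.3 × 10^-3
The 5% rule fails; solving x² + Ka·x − Ka·C₀ = 0 exactly:
x = [−0.0013 + √(0.0013² + 9.83e-05)]/2 = 4.35 × 10^-3 M
pH = −log[H+] = −log(4.35 × 10^-3) = 2.36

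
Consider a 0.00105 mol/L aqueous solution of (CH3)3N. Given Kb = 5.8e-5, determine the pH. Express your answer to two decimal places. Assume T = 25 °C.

(CH3)3N + H2O ⇌ (CH3)3NH+ + OH-
From the ICE table, Kb = [OH-]²/(0.00105 − [OH-]) = 5.8 × 10^-5.
[OH-] is not negligible relative to C₀; solve [OH-]² + 5.8e-05·[OH-] − 6.09e-08 = 0.
[OH-] = [−5.8e-05 + √(5.8e-05² + 2.44e-07)]/2 = 2.19 × 10^-4 M
pOH = −log(2.19 × 10^-4) = 3.66; pH = 14.00 − 3.66 = 10.34

pH = 10.34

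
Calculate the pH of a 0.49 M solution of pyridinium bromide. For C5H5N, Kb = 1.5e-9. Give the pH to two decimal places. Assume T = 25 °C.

C5H5NH+ is the conjugate acid of the weak base C5H5N.
Ka = Kw/Kb = 1.0×10^-14 / 1.5 × 10^-9 = 6.67 × 10^-6
Ka = [H+]²/(0.49 − [H+]) = 6.67 × 10^-6
Since Ka ≪ C₀, [H+] ≈ √(Ka·C₀) = 1.81 × 10^-3 M.
([H+]/C₀ = 0.37% < 5%, so the approximation holds.)
pH = −log[H+] = −log(1.81 × 10^-3) = 2.74

pH = 2.74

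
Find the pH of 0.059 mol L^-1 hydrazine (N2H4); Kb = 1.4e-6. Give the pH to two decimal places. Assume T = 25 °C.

N2H4 + H2O ⇌ N2H5+ + OH-
From the ICE table, Kb = [OH-]²/(0.059 − [OH-]) = 1.4 × 10^-6.
Neglecting [OH-] in the denominator: [OH-] = √(1.4 × 10^-6 × 0.059) = 2.87 × 10^-4 M
pOH = 3.54, so pH = 14.00 − pOH = 10.46

pH = 10.46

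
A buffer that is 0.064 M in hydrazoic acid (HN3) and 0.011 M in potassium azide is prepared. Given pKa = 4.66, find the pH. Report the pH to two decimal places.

pH = 3.90

Using pH = pKa + log([base]/[acid]) with [base]/[acid] = 0.011/0.064:
pH = 4.66 + (-0.765) = 3.90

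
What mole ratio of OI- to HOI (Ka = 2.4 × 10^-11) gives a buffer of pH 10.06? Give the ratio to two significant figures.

pKa = -log(2.4 × 10^-11) = 10.620
pH = pKa + log(r) ⇒ log(r) = 10.06 − 10.620 = -0.560
r = [OI-]/[HOI] = 10^(-0.560) = 0.275

ratio = 0.28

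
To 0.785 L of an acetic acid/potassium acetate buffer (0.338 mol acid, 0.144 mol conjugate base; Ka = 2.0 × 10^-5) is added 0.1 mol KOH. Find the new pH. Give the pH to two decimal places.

After neutralization: n(CH3COOH) = 0.238 mol, n(CH3COO-) = 0.244 mol.
pKa = −log(2.0 × 10^-5) = 4.699
Henderson–Hasselbalch with mole ratio 0.244/0.238: pH = 4.699 + (+0.011)

pH = 4.71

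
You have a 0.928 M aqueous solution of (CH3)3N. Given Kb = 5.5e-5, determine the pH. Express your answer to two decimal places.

pH = 11.85

(CH3)3N + H2O ⇌ (CH3)3NH+ + OH-
Let x = [OH-] at equilibrium. Kb = x²/(0.928 − x).
Assume x ≪ 0.928: x ≈ √(5.5 × 10^-5 × 0.928) = 7.14 × 10^-3 M
pOH = 2.15, so pH = 14.00 − pOH = 11.85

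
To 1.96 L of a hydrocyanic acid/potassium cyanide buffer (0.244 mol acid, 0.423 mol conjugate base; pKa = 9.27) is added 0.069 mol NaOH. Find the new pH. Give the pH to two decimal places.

OH- converts HCN to CN-: HCN → 0.175 mol, CN- → 0.492 mol.
pH = pKa + log(n_CN-/n_HCN) = 9.27 + log(0.492/0.175) = 9.27 + (+0.449)

pH = 9.72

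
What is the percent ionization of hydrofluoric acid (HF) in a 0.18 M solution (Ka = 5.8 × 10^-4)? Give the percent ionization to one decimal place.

5.5%

HF ⇌ F- + H+; let x = [H+] at equilibrium.
Solve x² + 0.00058x − 0.000104 = 0 → x = 9.93 × 10^-3 M
Fraction ionized = 9.93 × 10^-3 / 0.18 = 0.0552 → 5.5%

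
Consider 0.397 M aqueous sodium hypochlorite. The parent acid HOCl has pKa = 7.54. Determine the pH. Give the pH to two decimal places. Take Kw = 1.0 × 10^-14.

pH = 10.57

OCl- is the conjugate base of the weak acid HOCl.
Ka = 10^(−7.54) = 2.88 × 10^-8
Kb = Kw/Ka = 1.0×10^-14 / 2.88 × 10^-8 = 3.47 × 10^-7
From the ICE table, Kb = [OH-]²/(0.397 − [OH-]) = 3.47 × 10^-7.
Since Kb ≪ C₀, [OH-] ≈ √(Kb·C₀) = 3.71 × 10^-4 M.
([OH-]/C₀ = 0.093% < 5%, so the approximation holds.)
pOH = −log(3.71 × 10^-4) = 3.43; pH = 14.00 − 3.43 = 10.57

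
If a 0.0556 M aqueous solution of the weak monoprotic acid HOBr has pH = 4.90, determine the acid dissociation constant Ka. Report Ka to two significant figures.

Ka = 2.9 × 10^-9

[H+] = 10^(-4.90) = 1.26 × 10^-5 M
At equilibrium [HA] = 0.0556 − 1.26 × 10^-5 = 5.56 × 10^-2 M
Ka = [H+][A-]/[HA] = (1.26 × 10^-5)² / 5.56 × 10^-2 = 2.9 × 10^-9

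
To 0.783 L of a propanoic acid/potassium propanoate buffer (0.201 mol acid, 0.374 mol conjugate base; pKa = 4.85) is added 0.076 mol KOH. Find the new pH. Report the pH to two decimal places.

After neutralization: n(CH3CH2COOH) = 0.125 mol, n(CH3CH2COO-) = 0.45 mol.
Henderson–Hasselbalch with mole ratio 0.45/0.125: pH = 4.85 + (+0.556)

pH = 5.41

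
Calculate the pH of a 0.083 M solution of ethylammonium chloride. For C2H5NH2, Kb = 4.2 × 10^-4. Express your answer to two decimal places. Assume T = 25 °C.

C2H5NH3+ is the conjugate acid of the weak base C2H5NH2.
Ka = Kw/Kb = 1.0×10^-14 / 4.2 × 10^-4 = 2.38 × 10^-11
Ka = x²/(0.083 − x) = 2.38 × 10^-11
Neglecting x in the denominator: x = √(2.38 × 10^-11 × 0.083) = 1.41 × 10^-6 M
(x/C₀ = 0.0017% < 5%, so the approximation holds.)
pH = −log(1.41 × 10^-6) = 5.85

pH = 5.85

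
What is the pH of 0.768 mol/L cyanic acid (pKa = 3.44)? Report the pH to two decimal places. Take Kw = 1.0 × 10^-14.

HOCN ⇌ OCN- + H+
Ka = 10^(−3.44) = 3.63 × 10^-4
Ka = [H+]²/(0.768 − [H+]) = 3.63 × 10^-4
Assume [H+] ≪ 0.768: [H+] ≈ √(3.63 × 10^-4 × 0.768) = 1.67 × 10^-2 M
Check: 2.2% ionized — well under 5%, approximation valid.
pH = −log[H+] = −log(1.67 × 10^-2) = 1.78

pH = 1.78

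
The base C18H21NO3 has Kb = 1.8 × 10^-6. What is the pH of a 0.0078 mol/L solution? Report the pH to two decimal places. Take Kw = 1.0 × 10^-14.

C18H21NO3 + H2O ⇌ C18H22NO3+ + OH-
From the ICE table, Kb = x²/(0.0078 − x) = 1.8 × 10^-6.
Neglecting x in the denominator: x = √(1.8 × 10^-6 × 0.0078) = 1.18 × 10^-4 M
(x/C₀ = 1.5% < 5%, so the approximation holds.)
pOH = 3.93, so pH = 14.00 − pOH = 10.07

pH = 10.07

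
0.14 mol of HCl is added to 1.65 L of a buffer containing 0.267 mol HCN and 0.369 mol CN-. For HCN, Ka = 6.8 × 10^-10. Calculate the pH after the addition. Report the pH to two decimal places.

pH = 8.92

Added H+ converts CN- to HCN: HCN → 0.407 mol, CN- → 0.229 mol.
pKa = −log(6.8 × 10^-10) = 9.167
pH = pKa + log([A⁻]/[HA]) = 9.167 + log(0.229/0.407) = 9.167 -0.250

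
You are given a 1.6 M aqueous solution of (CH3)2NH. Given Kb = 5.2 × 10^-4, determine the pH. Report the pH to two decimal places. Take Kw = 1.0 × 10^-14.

pH = 12.46

(CH3)2NH + H2O ⇌ (CH3)2NH2+ + OH-
From the ICE table, Kb = x²/(1.6 − x) = 5.2 × 10^-4.
Since Kb ≪ C₀, x ≈ √(Kb·C₀) = 2.88 × 10^-2 M.
Check: 1.8% ionized — well under 5%, approximation valid.
pOH = −log(2.88 × 10^-2) = 1.54; pH = 14.00 − 1.54 = 12.46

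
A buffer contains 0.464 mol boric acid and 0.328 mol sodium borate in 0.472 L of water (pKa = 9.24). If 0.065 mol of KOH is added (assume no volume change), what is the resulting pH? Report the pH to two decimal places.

pH = 9.23

OH- converts B(OH)3 to B(OH)4-: B(OH)3 → 0.399 mol, B(OH)4- → 0.393 mol.
Henderson–Hasselbalch with mole ratio 0.393/0.399: pH = 9.24 + (-0.007)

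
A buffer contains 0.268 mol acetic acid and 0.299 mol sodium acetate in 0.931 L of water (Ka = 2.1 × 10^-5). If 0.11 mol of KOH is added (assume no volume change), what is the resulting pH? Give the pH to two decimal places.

OH- converts CH3COOH to CH3COO-: CH3COOH → 0.158 mol, CH3COO- → 0.409 mol.
pKa = −log(2.1 × 10^-5) = 4.678
pH = pKa + log(n_CH3COO-/n_CH3COOH) = 4.678 + log(0.409/0.158) = 4.678 + (+0.413)

pH = 5.09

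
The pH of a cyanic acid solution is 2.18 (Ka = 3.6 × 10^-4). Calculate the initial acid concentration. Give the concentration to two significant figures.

[H+] = 10^(-2.18) = 6.61 × 10^-3 M = x
Ka = x²/(C₀ − x) ⇒ C₀ = x + x²/Ka
C₀ = 6.61 × 10^-3 + (6.61 × 10^-3)²/(3.6 × 10^-4) = 1.28 × 10^-1 M

C₀ = 1.3 × 10^-1 M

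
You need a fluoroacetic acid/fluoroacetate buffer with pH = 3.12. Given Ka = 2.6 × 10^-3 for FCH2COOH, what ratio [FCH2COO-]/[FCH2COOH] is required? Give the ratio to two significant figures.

pKa = -log(2.6 × 10^-3) = 2.585
pH = pKa + log(r) ⇒ log(r) = 3.12 − 2.585 = +0.535
r = [FCH2COO-]/[FCH2COOH] = 10^(+0.535) = 3.43

ratio = 3.4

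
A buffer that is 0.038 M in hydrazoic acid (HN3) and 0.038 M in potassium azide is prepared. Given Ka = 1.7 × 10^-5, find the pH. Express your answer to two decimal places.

pKa = −log(1.7 × 10^-5) = 4.770
Using pH = pKa + log([base]/[acid]) with [base]/[acid] = 0.038/0.038:
pH = 4.770 + (+0.000) = 4.77

pH = 4.77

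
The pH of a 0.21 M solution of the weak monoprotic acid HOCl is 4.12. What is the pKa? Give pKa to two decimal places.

[H+] = 10^(-4.12) = 7.59 × 10^-5 M
At equilibrium [HA] = 0.21 − 7.59 × 10^-5 = 2.10 × 10^-1 M
Ka = [H+][A-]/[HA] = (7.59 × 10^-5)² / 2.10 × 10^-1 = 2.74 × 10^-8
pKa = -log(2.74 × 10^-8) = 7.56

pKa = 7.56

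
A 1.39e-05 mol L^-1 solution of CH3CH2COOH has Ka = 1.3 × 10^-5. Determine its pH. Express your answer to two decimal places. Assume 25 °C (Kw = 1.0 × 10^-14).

pH = 5.07

CH3CH2COOH ⇌ CH3CH2COO- + H+
From the ICE table, Ka = [H+]²/(1.39e-05 − [H+]) = 1.3 × 10^-5.
The 5% rule fails; solving [H+]² + Ka·[H+] − Ka·C₀ = 0 exactly:
[H+] = (−Ka + √(Ka² + 4·Ka·C₀))/2 = 8.43 × 10^-6 M
pH = −log[H+] = −log(8.43 × 10^-6) = 5.07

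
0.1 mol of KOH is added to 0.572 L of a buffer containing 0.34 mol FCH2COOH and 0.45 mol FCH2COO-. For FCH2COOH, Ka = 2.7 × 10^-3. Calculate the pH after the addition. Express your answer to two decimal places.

pH = 2.93

OH- converts FCH2COOH to FCH2COO-: FCH2COOH → 0.24 mol, FCH2COO- → 0.55 mol.
pKa = −log(2.7 × 10^-3) = 2.569
pH = pKa + log(n_FCH2COO-/n_FCH2COOH) = 2.569 + log(0.55/0.24) = 2.569 + (+0.360)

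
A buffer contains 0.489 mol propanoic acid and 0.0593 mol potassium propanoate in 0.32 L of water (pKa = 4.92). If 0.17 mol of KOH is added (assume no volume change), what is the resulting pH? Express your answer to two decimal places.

OH- converts CH3CH2COOH to CH3CH2COO-: CH3CH2COOH → 0.319 mol, CH3CH2COO- → 0.229 mol.
pH = pKa + log(n_CH3CH2COO-/n_CH3CH2COOH) = 4.92 + log(0.229/0.319) = 4.92 + (-0.144)

pH = 4.78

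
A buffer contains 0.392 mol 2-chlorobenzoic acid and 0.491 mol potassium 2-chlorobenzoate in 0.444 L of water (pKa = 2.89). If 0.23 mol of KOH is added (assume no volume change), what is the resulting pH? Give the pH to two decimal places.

OH- converts ClC6H4COOH to ClC6H4COO-: ClC6H4COOH → 0.162 mol, ClC6H4COO- → 0.721 mol.
pH = pKa + log(n_ClC6H4COO-/n_ClC6H4COOH) = 2.89 + log(0.721/0.162) = 2.89 + (+0.648)

pH = 3.54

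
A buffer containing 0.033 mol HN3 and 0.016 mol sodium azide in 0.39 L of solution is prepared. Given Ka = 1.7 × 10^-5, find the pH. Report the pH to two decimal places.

pH = 4.46

pKa = −log(1.7 × 10^-5) = 4.770
Henderson–Hasselbalch: pH = pKa + log([N3-]/[HN3]) = 4.770 + log(0.016/0.033)
pH = 4.770 + (-0.314) = 4.46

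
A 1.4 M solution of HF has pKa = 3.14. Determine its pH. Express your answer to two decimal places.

pH = 1.50

HF ⇌ F- + H+
Ka = 10^(−3.14) = 7.24 × 10^-4
From the ICE table, Ka = [H+]²/(1.4 − [H+]) = 7.24 × 10^-4.
Neglecting [H+] in the denominator: [H+] = √(7.24 × 10^-4 × 1.4) = 3.18 × 10^-2 M
([H+]/C₀ = 2.3% < 5%, so the approximation holds.)
pH = −log[H+] = −log(3.18 × 10^-2) = 1.50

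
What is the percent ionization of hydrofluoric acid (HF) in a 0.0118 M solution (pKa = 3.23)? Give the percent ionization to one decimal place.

20.0%

HF ⇌ F- + H+; let x = [H+] at equilibrium.
Ka = 10^(−3.23) = 5.89 × 10^-4
Ka = x²/(C₀ − x); solving the quadratic gives x = 2.36 × 10^-3 M.
Fraction ionized = 2.36 × 10^-3 / 0.0118 = 0.2000 → 20.0%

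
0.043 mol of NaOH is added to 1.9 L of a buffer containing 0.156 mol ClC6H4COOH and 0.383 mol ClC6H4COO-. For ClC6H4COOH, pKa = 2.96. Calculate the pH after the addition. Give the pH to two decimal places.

OH- converts ClC6H4COOH to ClC6H4COO-: ClC6H4COOH → 0.113 mol, ClC6H4COO- → 0.426 mol.
Henderson–Hasselbalch with mole ratio 0.426/0.113: pH = 2.96 + (+0.576)

pH = 3.54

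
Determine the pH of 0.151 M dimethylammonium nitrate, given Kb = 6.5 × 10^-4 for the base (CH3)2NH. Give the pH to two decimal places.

pH = 5.82

(CH3)2NH2+ is the conjugate acid of the weak base (CH3)2NH.
Ka = Kw/Kb = 1.0×10^-14 / 6.5 × 10^-4 = 1.54 × 10^-11
From the ICE table, Ka = [H+]²/(0.151 − [H+]) = 1.54 × 10^-11.
Neglecting [H+] in the denominator: [H+] = √(1.54 × 10^-11 × 0.151) = 1.52 × 10^-6 M
pH = −log[H+] = −log(1.52 × 10^-6) = 5.82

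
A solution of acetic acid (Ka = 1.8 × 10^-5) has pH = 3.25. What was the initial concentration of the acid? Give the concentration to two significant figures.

C₀ = 1.8 × 10^-2 M

[H+] = 10^(-3.25) = 5.62 × 10^-4 M = x
Ka = x²/(C₀ − x) ⇒ C₀ = x + x²/Ka
C₀ = 5.62 × 10^-4 + (5.62 × 10^-4)²/(1.8 × 10^-5) = 1.81 × 10^-2 M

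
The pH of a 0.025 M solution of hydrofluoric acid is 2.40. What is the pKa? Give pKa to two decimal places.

[H+] = 10^(-2.40) = 3.98 × 10^-3 M
At equilibrium [HA] = 0.025 − 3.98 × 10^-3 = 2.10 × 10^-2 M
Ka = [H+][A-]/[HA] = (3.98 × 10^-3)² / 2.10 × 10^-2 = 7.54 × 10^-4
pKa = -log(7.54 × 10^-4) = 3.12

pKa = 3.12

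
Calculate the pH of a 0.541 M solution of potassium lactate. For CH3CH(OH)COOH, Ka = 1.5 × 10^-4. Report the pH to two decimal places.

pH = 8.78

CH3CH(OH)COO- is the conjugate base of the weak acid CH3CH(OH)COOH.
Kb = Kw/Ka = 1.0×10^-14 / 1.5 × 10^-4 = 6.67 × 10^-11
From the ICE table, Kb = [OH-]²/(0.541 − [OH-]) = 6.67 × 10^-11.
Neglecting [OH-] in the denominator: [OH-] = √(6.67 × 10^-11 × 0.541) = 6.01 × 10^-6 M
Check: 0.0011% ionized — well under 5%, approximation valid.
pOH = 5.22, so pH = 14.00 − pOH = 8.78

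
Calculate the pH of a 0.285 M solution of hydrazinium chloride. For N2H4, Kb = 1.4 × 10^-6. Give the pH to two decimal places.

pH = 4.35

N2H5+ is the conjugate acid of the weak base N2H4.
Ka = Kw/Kb = 1.0×10^-14 / 1.4 × 10^-6 = 7.14 × 10^-9
Ka = [H+]²/(0.285 − [H+]) = 7.14 × 10^-9
Neglecting [H+] in the denominator: [H+] = √(7.14 × 10^-9 × 0.285) = 4.51 × 10^-5 M
Check: 0.016% ionized — well under 5%, approximation valid.
pH = −log[H+] = −log(4.51 × 10^-5) = 4.35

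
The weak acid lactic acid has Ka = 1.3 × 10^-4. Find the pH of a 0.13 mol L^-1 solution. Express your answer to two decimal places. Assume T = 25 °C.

CH3CH(OH)COOH ⇌ CH3CH(OH)COO- + H+
Ka = [H+]²/(0.13 − [H+]) = 1.3 × 10^-4
Assume [H+] ≪ 0.13: [H+] ≈ √(1.3 × 10^-4 × 0.13) = 4.11 × 10^-3 M
([H+]/C₀ = 3.2% < 5%, so the approximation holds.)
pH = −log(4.11 × 10^-3) = 2.39

pH = 2.39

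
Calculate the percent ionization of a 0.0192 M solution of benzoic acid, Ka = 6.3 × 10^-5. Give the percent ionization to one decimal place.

5.6%

C6H5COOH ⇌ C6H5COO- + H+; let x = [H+] at equilibrium.
Ka = x²/(C₀ − x); solving the quadratic gives x = 1.07 × 10^-3 M.
Fraction ionized = 1.07 × 10^-3 / 0.0192 = 0.0557 → 5.6%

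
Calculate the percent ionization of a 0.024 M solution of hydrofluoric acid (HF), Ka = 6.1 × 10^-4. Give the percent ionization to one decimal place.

14.7%

HF ⇌ F- + H+; let x = [H+] at equilibrium.
Solve x² + 0.00061x − 1.46e-05 = 0 → x = 3.53 × 10^-3 M
Fraction ionized = 3.53 × 10^-3 / 0.024 = 0.1471 → 14.7%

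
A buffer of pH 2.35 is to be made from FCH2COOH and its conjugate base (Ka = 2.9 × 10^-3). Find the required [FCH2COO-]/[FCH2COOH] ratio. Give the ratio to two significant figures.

pKa = -log(2.9 × 10^-3) = 2.538
pH = pKa + log(r) ⇒ log(r) = 2.35 − 2.538 = -0.188
r = [FCH2COO-]/[FCH2COOH] = 10^(-0.188) = 0.649

ratio = 0.65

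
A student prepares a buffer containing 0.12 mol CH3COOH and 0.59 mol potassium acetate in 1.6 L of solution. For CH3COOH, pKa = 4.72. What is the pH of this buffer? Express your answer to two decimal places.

Using pH = pKa + log([base]/[acid]) with [base]/[acid] = 0.59/0.12:
pH = 4.72 + (+0.692) = 5.41

pH = 5.41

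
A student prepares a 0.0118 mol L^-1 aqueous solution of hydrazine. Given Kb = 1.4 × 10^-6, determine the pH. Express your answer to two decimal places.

pH = 10.11

N2H4 + H2O ⇌ N2H5+ + OH-
From the ICE table, Kb = [OH-]²/(0.0118 − [OH-]) = 1.4 × 10^-6.
Assume [OH-] ≪ 0.0118: [OH-] ≈ √(1.4 × 10^-6 × 0.0118) = 1.29 × 10^-4 M
([OH-]/C₀ = 1.1% < 5%, so the approximation holds.)
pOH = 3.89, so pH = 14.00 − pOH = 10.11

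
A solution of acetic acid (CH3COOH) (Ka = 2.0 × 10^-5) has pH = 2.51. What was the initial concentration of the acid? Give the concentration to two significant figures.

[H+] = 10^(-2.51) = 3.09 × 10^-3 M = x
Ka = x²/(C₀ − x) ⇒ C₀ = x + x²/Ka
C₀ = 3.09 × 10^-3 + (3.09 × 10^-3)²/(2.0 × 10^-5) = 4.80 × 10^-1 M

C₀ = 4.8 × 10^-1 M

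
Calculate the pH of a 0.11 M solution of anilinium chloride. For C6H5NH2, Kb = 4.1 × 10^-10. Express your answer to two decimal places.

pH = 2.79

C6H5NH3+ is the conjugate acid of the weak base C6H5NH2.
Ka = Kw/Kb = 1.0×10^-14 / 4.1 × 10^-10 = 2.44 × 10^-5
From the ICE table, Ka = [H+]²/(0.11 − [H+]) = 2.44 × 10^-5.
Since Ka ≪ C₀, [H+] ≈ √(Ka·C₀) = 1.64 × 10^-3 M.
pH = −log[H+] = −log(1.64 × 10^-3) = 2.79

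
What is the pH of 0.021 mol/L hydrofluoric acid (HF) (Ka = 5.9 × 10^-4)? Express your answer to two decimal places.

pH = 2.49

HF ⇌ F- + H+
Ka = x²/(0.021 − x) = 5.9 × 10^-4
The 5% rule fails; solving x² + Ka·x − Ka·C₀ = 0 exactly:
x = [−0.00059 + √(0.00059² + 4.96e-05)]/2 = 3.24 × 10^-3 M
pH = −log[H+] = −log(3.24 × 10^-3) = 2.49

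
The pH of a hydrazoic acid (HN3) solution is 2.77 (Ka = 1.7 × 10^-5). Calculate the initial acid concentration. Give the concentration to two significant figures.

C₀ = 1.7 × 10^-1 M

[H+] = 10^(-2.77) = 1.70 × 10^-3 M = x
Ka = x²/(C₀ − x) ⇒ C₀ = x + x²/Ka
C₀ = 1.70 × 10^-3 + (1.70 × 10^-3)²/(1.7 × 10^-5) = 1.72 × 10^-1 M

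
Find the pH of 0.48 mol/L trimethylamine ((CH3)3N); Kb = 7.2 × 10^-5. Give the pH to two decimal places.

(CH3)3N + H2O ⇌ (CH3)3NH+ + OH-
Kb = x²/(0.48 − x) = 7.2 × 10^-5
Assume x ≪ 0.48: x ≈ √(7.2 × 10^-5 × 0.48) = 5.88 × 10^-3 M
pOH = 2.23, so pH = 14.00 − pOH = 11.77

pH = 11.77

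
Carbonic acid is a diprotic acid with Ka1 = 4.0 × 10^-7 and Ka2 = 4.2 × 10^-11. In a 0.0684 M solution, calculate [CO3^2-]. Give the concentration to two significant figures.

First ionization gives [H+] ≈ [HCO3-] = 1.65 × 10^-4 M.
Second step: Ka2 = [H+][CO3^2-]/[HCO3-] ≈ [CO3^2-] (since [H+] ≈ [HCO3-]).
So [CO3^2-] ≈ Ka2.

4.2 × 10^-11 M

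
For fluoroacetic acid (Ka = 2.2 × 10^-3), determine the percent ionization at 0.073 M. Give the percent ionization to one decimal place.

15.9%

FCH2COOH ⇌ FCH2COO- + H+; let x = [H+] at equilibrium.
Solve x² + 0.0022x − 0.000161 = 0 → x = 1.16 × 10^-2 M
Fraction ionized = 1.16 × 10^-2 / 0.073 = 0.1589 → 15.9%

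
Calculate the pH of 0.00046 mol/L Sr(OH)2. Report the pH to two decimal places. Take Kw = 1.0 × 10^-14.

Sr(OH)2 is a strong base (each formula unit releases 2 OH-); [OH-] = 0.00092 M.
pOH = -log(0.00092) = 3.04
pH = 14.00 - 3.04 = 10.96

pH = 10.96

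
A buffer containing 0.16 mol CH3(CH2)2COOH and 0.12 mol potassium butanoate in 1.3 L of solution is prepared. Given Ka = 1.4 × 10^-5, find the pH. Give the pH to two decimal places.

pH = 4.73

pKa = −log(1.4 × 10^-5) = 4.854
Using pH = pKa + log([base]/[acid]) with [base]/[acid] = 0.12/0.16:
pH = 4.854 + (-0.125) = 4.73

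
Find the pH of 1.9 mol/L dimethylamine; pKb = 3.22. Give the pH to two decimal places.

pH = 12.53

(CH3)2NH + H2O ⇌ (CH3)2NH2+ + OH-
Kb = 10^(−3.22) = 6.03 × 10^-4
From the ICE table, Kb = [OH-]²/(1.9 − [OH-]) = 6.03 × 10^-4.
Neglecting [OH-] in the denominator: [OH-] = √(6.03 × 10^-4 × 1.9) = 3.38 × 10^-2 M
pOH = 1.47, so pH = 14.00 − pOH = 12.53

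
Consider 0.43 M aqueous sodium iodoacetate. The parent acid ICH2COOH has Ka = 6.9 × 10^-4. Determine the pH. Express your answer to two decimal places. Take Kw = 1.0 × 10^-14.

pH = 8.40

ICH2COO- is the conjugate base of the weak acid ICH2COOH.
Kb = Kw/Ka = 1.0×10^-14 / 6.9 × 10^-4 = 1.45 × 10^-11
From the ICE table, Kb = x²/(0.43 − x) = 1.45 × 10^-11.
Neglecting x in the denominator: x = √(1.45 × 10^-11 × 0.43) = 2.50 × 10^-6 M
Check: 0.00058% ionized — well under 5%, approximation valid.
pOH = 5.60, so pH = 14.00 − pOH = 8.40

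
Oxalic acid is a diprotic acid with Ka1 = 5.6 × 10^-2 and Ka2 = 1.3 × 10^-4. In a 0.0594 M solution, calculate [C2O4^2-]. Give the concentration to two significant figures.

1.3 × 10^-4 M

First ionization gives [H+] ≈ [HC2O4-] = 3.61 × 10^-2 M.
Second step: Ka2 = [H+][C2O4^2-]/[HC2O4-] ≈ [C2O4^2-] (since [H+] ≈ [HC2O4-]).
So [C2O4^2-] ≈ Ka2.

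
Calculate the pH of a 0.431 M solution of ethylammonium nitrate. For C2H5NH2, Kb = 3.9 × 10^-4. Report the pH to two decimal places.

pH = 5.48

C2H5NH3+ is the conjugate acid of the weak base C2H5NH2.
Ka = Kw/Kb = 1.0×10^-14 / 3.9 × 10^-4 = 2.56 × 10^-11
Let x = [H+] at equilibrium. Ka = x²/(0.431 − x).
Assume x ≪ 0.431: x ≈ √(2.56 × 10^-11 × 0.431) = 3.32 × 10^-6 M
pH = −log(3.32 × 10^-6) = 5.48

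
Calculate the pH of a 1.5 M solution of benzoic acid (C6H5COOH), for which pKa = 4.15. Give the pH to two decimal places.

C6H5COOH ⇌ C6H5COO- + H+
Ka = 10^(−4.15) = 7.08 × 10^-5
Ka = x²/(1.5 − x) = 7.08 × 10^-5
Neglecting x in the denominator: x = √(7.08 × 10^-5 × 1.5) = 1.03 × 10^-2 M
pH = −log(1.03 × 10^-2) = 1.99

pH = 1.99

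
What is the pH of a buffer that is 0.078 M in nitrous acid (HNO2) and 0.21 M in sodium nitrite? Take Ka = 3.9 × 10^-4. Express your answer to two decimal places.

pH = 3.84

pKa = −log(3.9 × 10^-4) = 3.409
Using pH = pKa + log([base]/[acid]) with [base]/[acid] = 0.21/0.078:
pH = 3.409 + (+0.430) = 3.84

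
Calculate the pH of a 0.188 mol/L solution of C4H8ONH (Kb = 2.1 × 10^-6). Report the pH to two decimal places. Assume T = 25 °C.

C4H8ONH + H2O ⇌ C4H8ONH2+ + OH-
Kb = x²/(0.188 − x) = 2.1 × 10^-6
Neglecting x in the denominator: x = √(2.1 × 10^-6 × 0.188) = 6.28 × 10^-4 M
(x/C₀ = 0.33% < 5%, so the approximation holds.)
pOH = 3.20, so pH = 14.00 − pOH = 10.80

pH = 10.80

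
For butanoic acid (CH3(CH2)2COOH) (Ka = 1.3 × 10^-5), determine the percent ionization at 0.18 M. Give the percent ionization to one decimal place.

CH3(CH2)2COOH ⇌ CH3(CH2)2COO- + H+; let x = [H+] at equilibrium.
x ≈ √(Ka·C₀) = √(1.3 × 10^-5 × 0.18) = 1.53 × 10^-3 M
Fraction ionized = 1.53 × 10^-3 / 0.18 = 0.0085 → 0.8%

0.8%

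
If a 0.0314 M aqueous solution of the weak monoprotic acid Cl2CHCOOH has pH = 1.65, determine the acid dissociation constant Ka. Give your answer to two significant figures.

[H+] = 10^(-1.65) = 2.24 × 10^-2 M
At equilibrium [HA] = 0.0314 − 2.24 × 10^-2 = 9.00 × 10^-3 M
Ka = [H+][A-]/[HA] = (2.24 × 10^-2)² / 9.00 × 10^-3 = 5.6 × 10^-2

Ka = 5.6 × 10^-2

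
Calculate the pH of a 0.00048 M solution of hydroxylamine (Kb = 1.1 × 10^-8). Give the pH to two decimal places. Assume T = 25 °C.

pH = 8.36

NH2OH + H2O ⇌ NH3OH+ + OH-
From the ICE table, Kb = [OH-]²/(0.00048 − [OH-]) = 1.1 × 10^-8.
Neglecting [OH-] in the denominator: [OH-] = √(1.1 × 10^-8 × 0.00048) = 2.30 × 10^-6 M
pOH = −log(2.30 × 10^-6) = 5.64; pH = 14.00 − 5.64 = 8.36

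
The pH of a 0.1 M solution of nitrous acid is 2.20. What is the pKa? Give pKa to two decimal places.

pKa = 3.37

[H+] = 10^(-2.20) = 6.31 × 10^-3 M
At equilibrium [HA] = 0.1 − 6.31 × 10^-3 = 9.37 × 10^-2 M
Ka = [H+][A-]/[HA] = (6.31 × 10^-3)² / 9.37 × 10^-2 = 4.25 × 10^-4
pKa = -log(4.25 × 10^-4) = 3.37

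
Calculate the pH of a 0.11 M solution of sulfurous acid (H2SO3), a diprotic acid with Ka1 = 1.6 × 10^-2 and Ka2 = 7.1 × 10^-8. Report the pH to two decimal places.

Ka1 ≫ Ka2, so treat the first dissociation as the only significant source of H+.
Ka1 = x²/(0.11 − x) = 1.6 × 10^-2
Solving the quadratic: x = (−Ka1 + √(Ka1² + 4·Ka1·C₀))/2 = 3.47 × 10^-2 M
pH = −log(3.47 × 10^-2) = 1.46

pH = 1.46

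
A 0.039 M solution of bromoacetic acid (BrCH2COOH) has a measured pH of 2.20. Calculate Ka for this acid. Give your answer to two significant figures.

Ka = 1.2 × 10^-3

[H+] = 10^(-2.20) = 6.31 × 10^-3 M
At equilibrium [HA] = 0.039 − 6.31 × 10^-3 = 3.27 × 10^-2 M
Ka = [H+][A-]/[HA] = (6.31 × 10^-3)² / 3.27 × 10^-2 = 1.2 × 10^-3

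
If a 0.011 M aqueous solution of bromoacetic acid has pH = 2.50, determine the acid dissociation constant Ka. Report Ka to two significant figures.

[H+] = 10^(-2.50) = 3.16 × 10^-3 M
At equilibrium [HA] = 0.011 − 3.16 × 10^-3 = 7.84 × 10^-3 M
Ka = [H+][A-]/[HA] = (3.16 × 10^-3)² / 7.84 × 10^-3 = 1.3 × 10^-3

Ka = 1.3 × 10^-3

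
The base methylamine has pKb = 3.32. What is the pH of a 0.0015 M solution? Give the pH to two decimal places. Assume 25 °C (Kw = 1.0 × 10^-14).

CH3NH2 + H2O ⇌ CH3NH3+ + OH-
Kb = 10^(−3.32) = 4.79 × 10^-4
From the ICE table, Kb = [OH-]²/(0.0015 − [OH-]) = 4.79 × 10^-4.
[OH-] is not negligible relative to C₀; solve [OH-]² + 0.000479·[OH-] − 7.18e-07 = 0.
[OH-] = [−0.000479 + √(0.000479² + 2.87e-06)]/2 = 6.41 × 10^-4 M
pOH = 3.19, so pH = 14.00 − pOH = 10.81

pH = 10.81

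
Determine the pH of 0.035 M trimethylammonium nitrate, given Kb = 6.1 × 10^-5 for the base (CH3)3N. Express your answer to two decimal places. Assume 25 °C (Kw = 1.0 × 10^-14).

pH = 5.62

(CH3)3NH+ is the conjugate acid of the weak base (CH3)3N.
Ka = Kw/Kb = 1.0×10^-14 / 6.1 × 10^-5 = 1.64 × 10^-10
Let x = [H+] at equilibrium. Ka = x²/(0.035 − x).
Assume x ≪ 0.035: x ≈ √(1.64 × 10^-10 × 0.035) = 2.40 × 10^-6 M
(x/C₀ = 0.0068% < 5%, so the approximation holds.)
pH = −log[H+] = −log(2.40 × 10^-6) = 5.62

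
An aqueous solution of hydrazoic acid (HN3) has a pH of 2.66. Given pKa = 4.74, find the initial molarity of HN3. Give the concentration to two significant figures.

C₀ = 2.7 × 10^-1 M

[H+] = 10^(-2.66) = 2.19 × 10^-3 M = x
Ka = 10^(−4.74) = 1.82 × 10^-5
Ka = x²/(C₀ − x) ⇒ C₀ = x + x²/Ka
C₀ = 2.19 × 10^-3 + (2.19 × 10^-3)²/(1.82 × 10^-5) = 2.66 × 10^-1 M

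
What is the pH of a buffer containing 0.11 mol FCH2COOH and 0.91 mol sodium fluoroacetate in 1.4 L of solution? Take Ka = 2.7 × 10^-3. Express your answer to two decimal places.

pKa = −log(2.7 × 10^-3) = 2.569
Using pH = pKa + log([base]/[acid]) with [base]/[acid] = 0.91/0.11:
pH = 2.569 + (+0.918) = 3.49

pH = 3.49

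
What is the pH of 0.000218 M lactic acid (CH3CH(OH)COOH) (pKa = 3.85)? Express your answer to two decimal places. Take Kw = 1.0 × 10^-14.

CH3CH(OH)COOH ⇌ CH3CH(OH)COO- + H+
Ka = 10^(−3.85) = 1.41 × 10^-4
Ka = [H+]²/(0.000218 − [H+]) = 1.41 × 10^-4
The 5% rule fails; solving [H+]² + Ka·[H+] − Ka·C₀ = 0 exactly:
[H+] = [−0.000141 + √(0.000141² + 1.23e-07)]/2 = 1.18 × 10^-4 M
pH = −log[H+] = −log(1.18 × 10^-4) = 3.93

pH = 3.93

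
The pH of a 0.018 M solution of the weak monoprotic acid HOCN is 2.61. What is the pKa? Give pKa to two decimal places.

pKa = 3.41

[H+] = 10^(-2.61) = 2.45 × 10^-3 M
At equilibrium [HA] = 0.018 − 2.45 × 10^-3 = 1.55 × 10^-2 M
Ka = [H+][A-]/[HA] = (2.45 × 10^-3)² / 1.55 × 10^-2 = 3.87 × 10^-4
pKa = -log(3.87 × 10^-4) = 3.41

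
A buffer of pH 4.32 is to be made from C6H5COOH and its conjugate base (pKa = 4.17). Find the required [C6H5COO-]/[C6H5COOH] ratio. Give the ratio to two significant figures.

pH = pKa + log(r) ⇒ log(r) = 4.32 − 4.17 = +0.15
r = [C6H5COO-]/[C6H5COOH] = 10^(+0.15) = 1.41

ratio = 1.4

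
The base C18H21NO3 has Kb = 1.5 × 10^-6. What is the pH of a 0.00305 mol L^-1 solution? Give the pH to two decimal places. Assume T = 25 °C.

pH = 9.83

C18H21NO3 + H2O ⇌ C18H22NO3+ + OH-
From the ICE table, Kb = [OH-]²/(0.00305 − [OH-]) = 1.5 × 10^-6.
Neglecting [OH-] in the denominator: [OH-] = √(1.5 × 10^-6 × 0.00305) = 6.76 × 10^-5 M
pOH = −log(6.76 × 10^-5) = 4.17; pH = 14.00 − 4.17 = 9.83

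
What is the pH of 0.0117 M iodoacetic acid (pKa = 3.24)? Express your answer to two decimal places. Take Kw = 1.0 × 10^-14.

pH = 2.63

ICH2COOH ⇌ ICH2COO- + H+
Ka = 10^(−3.24) = 5.75 × 10^-4
Let x = [H+] at equilibrium. Ka = x²/(0.0117 − x).
Here C₀/Ka ≈ 20.3, so the small-x approximation fails. Use the quadratic:
x = [−0.000575 + √(0.000575² + 2.69e-05)]/2 = 2.32 × 10^-3 M
pH = −log(2.32 × 10^-3) = 2.63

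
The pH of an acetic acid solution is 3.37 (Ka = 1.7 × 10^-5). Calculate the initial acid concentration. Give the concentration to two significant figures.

[H+] = 10^(-3.37) = 4.27 × 10^-4 M = x
Ka = x²/(C₀ − x) ⇒ C₀ = x + x²/Ka
C₀ = 4.27 × 10^-4 + (4.27 × 10^-4)²/(1.7 × 10^-5) = 1.12 × 10^-2 M

C₀ = 1.1 × 10^-2 M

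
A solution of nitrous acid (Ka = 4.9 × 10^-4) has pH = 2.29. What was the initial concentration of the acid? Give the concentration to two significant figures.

[H+] = 10^(-2.29) = 5.13 × 10^-3 M = x
Ka = x²/(C₀ − x) ⇒ C₀ = x + x²/Ka
C₀ = 5.13 × 10^-3 + (5.13 × 10^-3)²/(4.9 × 10^-4) = 5.88 × 10^-2 M

C₀ = 5.9 × 10^-2 M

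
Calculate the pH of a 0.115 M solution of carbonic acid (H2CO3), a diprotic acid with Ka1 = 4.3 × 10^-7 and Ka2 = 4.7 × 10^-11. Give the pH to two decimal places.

Since Ka1 ≫ Ka2, the first ionization dominates [H+].
Ka1 = x²/(0.115 − x) = 4.3 × 10^-7
x ≈ √(4.3 × 10^-7 × 0.115) = 2.22 × 10^-4 M
pH = −log(2.22 × 10^-4) = 3.65

pH = 3.65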